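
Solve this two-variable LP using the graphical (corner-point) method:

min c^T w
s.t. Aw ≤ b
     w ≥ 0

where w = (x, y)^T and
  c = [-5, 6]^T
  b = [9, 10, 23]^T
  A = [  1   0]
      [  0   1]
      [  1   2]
x = 9, y = 0, z = -45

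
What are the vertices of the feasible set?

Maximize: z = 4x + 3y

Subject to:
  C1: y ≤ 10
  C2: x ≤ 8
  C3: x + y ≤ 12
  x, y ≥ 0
Each vertex is the intersection of two constraint boundaries that also satisfies all remaining constraints:
  x = 0 and y = 0 → (0, 0)
  x = 8 and y = 0 → (8, 0)
  x = 8 and x + y = 12 → (8, 4)
  y = 10 and x + y = 12 → (2, 10)
  y = 10 and x = 0 → (0, 10)

Vertices: (0, 0), (8, 0), (8, 4), (2, 10), (0, 10)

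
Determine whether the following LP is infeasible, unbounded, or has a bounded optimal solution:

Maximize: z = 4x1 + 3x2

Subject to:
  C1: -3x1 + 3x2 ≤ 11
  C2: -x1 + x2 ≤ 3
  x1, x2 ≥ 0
Feasible point: (0, 0) satisfies every constraint, so the LP is feasible.
Direction d = (1, 0): for each constraint row a, a·d ≤ 0 —
  (-3)(1) + (3)(0) = -3 ≤ 0
  (-1)(1) + (1)(0) = -1 ≤ 0
and d ≥ 0, so (0, 0) + t·d stays feasible for every t ≥ 0. Along this ray z = 4x1 + 3x2 changes by 4 per unit t, so z → +∞.

The LP is unbounded; z can be made arbitrarily large.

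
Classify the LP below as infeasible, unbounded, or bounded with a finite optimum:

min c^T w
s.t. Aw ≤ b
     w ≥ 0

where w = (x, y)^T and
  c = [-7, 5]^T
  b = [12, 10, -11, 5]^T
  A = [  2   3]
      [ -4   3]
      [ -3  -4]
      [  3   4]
One constraint requires 3x + 4y ≤ 5, while the constraint -3x - 4y ≤ -11 is equivalent to 3x + 4y ≥ 11. Together they would need 11 ≤ 3x + 4y ≤ 5, which is impossible since 11 > 5. No point satisfies all constraints.

The feasible region is empty; the LP is infeasible.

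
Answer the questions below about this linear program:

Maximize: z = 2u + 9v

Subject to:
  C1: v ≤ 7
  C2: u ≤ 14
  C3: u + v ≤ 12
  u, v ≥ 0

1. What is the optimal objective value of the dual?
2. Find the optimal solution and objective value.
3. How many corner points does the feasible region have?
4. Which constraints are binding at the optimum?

1. 73 (by strong duality, equal to the primal optimum)
2. u = 5, v = 7, z = 73
3. 4
4. C1, C3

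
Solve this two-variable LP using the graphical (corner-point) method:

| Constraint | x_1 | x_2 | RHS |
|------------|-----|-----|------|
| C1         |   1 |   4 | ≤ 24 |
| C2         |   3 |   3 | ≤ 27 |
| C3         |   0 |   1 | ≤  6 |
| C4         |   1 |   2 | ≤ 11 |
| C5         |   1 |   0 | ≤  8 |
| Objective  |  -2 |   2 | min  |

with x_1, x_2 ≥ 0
Each vertex is the intersection of two constraint boundaries that also satisfies all remaining constraints:
  x_1 = 0 and x_2 = 0 → (0, 0)
  x_1 = 8 and x_2 = 0 → (8, 0)
  3x_1 + 3x_2 = 27 and x_1 = 8 → (8, 1)
  3x_1 + 3x_2 = 27 and x_1 + 2x_2 = 11 → (7, 2)
  x_1 + 2x_2 = 11 and x_1 = 0 → (0, 5.5)

Evaluating z = -2x_1 + 2x_2 at each vertex:
  (0, 0): z = 0
  (8, 0): z = -16
  (8, 1): z = -14
  (7, 2): z = -10
  (0, 5.5): z = 11

The minimum is at (8, 0) with z = -16.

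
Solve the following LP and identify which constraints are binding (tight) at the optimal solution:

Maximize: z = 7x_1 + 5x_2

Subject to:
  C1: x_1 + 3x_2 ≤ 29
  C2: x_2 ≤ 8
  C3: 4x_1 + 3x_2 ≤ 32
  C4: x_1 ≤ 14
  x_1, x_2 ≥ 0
Optimal: x_1 = 8, x_2 = 0
Binding: C3, x_2 ≥ 0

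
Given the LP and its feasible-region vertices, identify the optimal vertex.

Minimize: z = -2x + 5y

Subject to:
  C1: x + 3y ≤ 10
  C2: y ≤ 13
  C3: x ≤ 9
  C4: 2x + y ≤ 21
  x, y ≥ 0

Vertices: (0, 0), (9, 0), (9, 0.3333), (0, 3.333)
Evaluating z = -2x + 5y at each vertex:
  (0, 0): z = 0
  (9, 0): z = -18
  (9, 0.3333): z = -16.33
  (0, 3.333): z = 16.67

The smallest value is z = -18, attained at (9, 0).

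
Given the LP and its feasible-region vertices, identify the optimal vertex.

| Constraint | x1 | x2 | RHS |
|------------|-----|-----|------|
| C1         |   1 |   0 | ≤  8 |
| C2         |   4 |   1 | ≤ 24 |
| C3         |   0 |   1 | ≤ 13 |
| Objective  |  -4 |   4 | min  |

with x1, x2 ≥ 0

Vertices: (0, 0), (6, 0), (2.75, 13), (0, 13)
(6, 0) with z = -24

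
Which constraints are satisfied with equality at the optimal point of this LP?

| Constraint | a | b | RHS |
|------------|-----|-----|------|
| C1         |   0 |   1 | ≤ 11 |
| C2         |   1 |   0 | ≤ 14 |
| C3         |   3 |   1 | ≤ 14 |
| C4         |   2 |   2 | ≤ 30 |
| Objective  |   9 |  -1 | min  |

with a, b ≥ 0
Optimal: a = 0, b = 11
Binding: C1, a ≥ 0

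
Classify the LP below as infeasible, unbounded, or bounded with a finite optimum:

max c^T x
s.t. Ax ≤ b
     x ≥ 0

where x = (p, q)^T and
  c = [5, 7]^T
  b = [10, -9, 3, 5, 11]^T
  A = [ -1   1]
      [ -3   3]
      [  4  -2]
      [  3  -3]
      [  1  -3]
One constraint requires 3p - 3q ≤ 5, while the constraint -3p + 3q ≤ -9 is equivalent to 3p - 3q ≥ 9. Together they would need 9 ≤ 3p - 3q ≤ 5, which is impossible since 9 > 5. No point satisfies all constraints.

Infeasible: no point satisfies all constraints simultaneously.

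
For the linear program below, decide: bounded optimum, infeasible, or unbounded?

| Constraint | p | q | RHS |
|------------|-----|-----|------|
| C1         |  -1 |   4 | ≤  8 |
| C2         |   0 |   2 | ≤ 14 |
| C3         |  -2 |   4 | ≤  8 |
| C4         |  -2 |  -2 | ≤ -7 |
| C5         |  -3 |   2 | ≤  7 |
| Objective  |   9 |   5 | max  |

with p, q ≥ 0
Feasible point: (2, 2) satisfies every constraint, so the LP is feasible.
Direction d = (1, 0): for each constraint row a, a·d ≤ 0 —
  (-1)(1) + (4)(0) = -1 ≤ 0
  (0)(1) + (2)(0) = 0 ≤ 0
  (-2)(1) + (4)(0) = -2 ≤ 0
  (-2)(1) + (-2)(0) = -2 ≤ 0
  (-3)(1) + (2)(0) = -3 ≤ 0
and d ≥ 0, so (2, 2) + t·d stays feasible for every t ≥ 0. Along this ray z = 9p + 5q changes by 9 per unit t, so z → +∞.

The LP is unbounded; z can be made arbitrarily large.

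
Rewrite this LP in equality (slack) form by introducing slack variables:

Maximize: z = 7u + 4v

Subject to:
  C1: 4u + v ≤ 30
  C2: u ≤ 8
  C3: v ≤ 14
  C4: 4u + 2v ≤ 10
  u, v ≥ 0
max z = 7u + 4v

s.t.
  4u + v + s1 = 30
  u + s2 = 8
  v + s3 = 14
  4u + 2v + s4 = 10
  u, v, s1, s2, s3, s4 ≥ 0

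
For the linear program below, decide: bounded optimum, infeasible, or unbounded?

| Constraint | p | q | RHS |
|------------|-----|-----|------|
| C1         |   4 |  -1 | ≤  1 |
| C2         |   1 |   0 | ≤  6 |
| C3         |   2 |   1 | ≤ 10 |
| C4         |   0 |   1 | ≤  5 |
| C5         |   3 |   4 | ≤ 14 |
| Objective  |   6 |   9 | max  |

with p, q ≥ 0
The point (0, 3.5) satisfies every constraint, so the LP is feasible; the constraints give p ≤ 6 and q ≤ 5, which with p, q ≥ 0 keep the feasible region inside a bounded box. A feasible, bounded LP attains a finite optimum at a vertex.

Feasible with finite optimum z* = 31.5 at (0, 3.5).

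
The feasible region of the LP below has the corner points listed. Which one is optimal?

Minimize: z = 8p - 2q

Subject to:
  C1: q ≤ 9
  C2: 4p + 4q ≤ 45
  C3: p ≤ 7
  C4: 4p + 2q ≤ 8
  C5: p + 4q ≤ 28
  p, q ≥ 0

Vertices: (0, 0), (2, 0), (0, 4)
Evaluating z = 8p - 2q at each vertex:
  (0, 0): z = 0
  (2, 0): z = 16
  (0, 4): z = -8

The smallest value is z = -8, attained at (0, 4).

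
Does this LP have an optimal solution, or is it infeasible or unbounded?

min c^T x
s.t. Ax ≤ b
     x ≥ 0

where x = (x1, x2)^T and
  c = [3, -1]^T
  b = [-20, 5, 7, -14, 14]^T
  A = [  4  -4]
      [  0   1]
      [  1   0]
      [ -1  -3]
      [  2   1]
The point (0, 5) satisfies every constraint, so the LP is feasible; the constraints give x1 ≤ 7 and x2 ≤ 5, which with x1, x2 ≥ 0 keep the feasible region inside a bounded box. A feasible, bounded LP attains a finite optimum at a vertex.

Evaluating z = 3x1 - x2 at each vertex:
  (0, 5): z = -5

Bounded optimum: z* = -5 at (0, 5).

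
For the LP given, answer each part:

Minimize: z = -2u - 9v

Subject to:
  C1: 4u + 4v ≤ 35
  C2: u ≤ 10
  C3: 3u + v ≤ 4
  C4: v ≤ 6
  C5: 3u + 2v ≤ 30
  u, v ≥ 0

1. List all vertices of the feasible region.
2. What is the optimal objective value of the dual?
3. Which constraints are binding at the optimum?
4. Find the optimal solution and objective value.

1. (0, 0), (1.333, 0), (0, 4)
2. -36 (by strong duality, equal to the primal optimum)
3. C3, u ≥ 0
4. u = 0, v = 4, z = -36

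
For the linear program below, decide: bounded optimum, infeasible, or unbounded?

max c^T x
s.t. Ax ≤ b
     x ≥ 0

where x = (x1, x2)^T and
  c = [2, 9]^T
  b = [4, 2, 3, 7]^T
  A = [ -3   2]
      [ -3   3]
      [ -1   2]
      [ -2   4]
Feasible point: (0, 0) satisfies every constraint, so the LP is feasible.
Direction d = (1, 0): for each constraint row a, a·d ≤ 0 —
  (-3)(1) + (2)(0) = -3 ≤ 0
  (-3)(1) + (3)(0) = -3 ≤ 0
  (-1)(1) + (2)(0) = -1 ≤ 0
  (-2)(1) + (4)(0) = -2 ≤ 0
and d ≥ 0, so (0, 0) + t·d stays feasible for every t ≥ 0. Along this ray z = 2x1 + 9x2 changes by 2 per unit t, so z → +∞.

Unbounded — the objective can increase without bound over the feasible region.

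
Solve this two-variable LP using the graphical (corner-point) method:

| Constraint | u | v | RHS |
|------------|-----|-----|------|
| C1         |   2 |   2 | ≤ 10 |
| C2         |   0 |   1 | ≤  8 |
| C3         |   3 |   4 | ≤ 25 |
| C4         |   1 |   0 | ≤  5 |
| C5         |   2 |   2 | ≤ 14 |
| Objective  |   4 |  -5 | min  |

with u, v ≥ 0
u = 0, v = 5, z = -25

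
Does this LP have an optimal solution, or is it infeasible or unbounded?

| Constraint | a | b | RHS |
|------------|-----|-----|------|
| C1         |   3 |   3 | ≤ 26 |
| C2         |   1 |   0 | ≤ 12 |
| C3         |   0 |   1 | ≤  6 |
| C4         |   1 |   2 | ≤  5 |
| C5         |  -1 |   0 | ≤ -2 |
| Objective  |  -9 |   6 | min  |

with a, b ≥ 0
The point (5, 0) satisfies every constraint, so the LP is feasible; the constraints give a ≤ 12 and b ≤ 6, which with a, b ≥ 0 keep the feasible region inside a bounded box. A feasible, bounded LP attains a finite optimum at a vertex.

Evaluating z = -9a + 6b at each vertex:
  (2, 0): z = -18
  (5, 0): z = -45
  (2, 1.5): z = -9

The LP has an optimal solution: (5, 0) with z = -45.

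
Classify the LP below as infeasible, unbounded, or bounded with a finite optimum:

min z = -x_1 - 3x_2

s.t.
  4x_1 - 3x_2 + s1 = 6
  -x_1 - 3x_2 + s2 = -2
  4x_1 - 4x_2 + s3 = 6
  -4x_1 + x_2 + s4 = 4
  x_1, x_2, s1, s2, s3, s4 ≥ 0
Feasible point: (0, 1) satisfies every constraint, so the LP is feasible.
Direction d = (3, 4): for each constraint row a, a·d ≤ 0 —
  (4)(3) + (-3)(4) = 0 ≤ 0
  (-1)(3) + (-3)(4) = -15 ≤ 0
  (4)(3) + (-4)(4) = -4 ≤ 0
  (-4)(3) + (1)(4) = -8 ≤ 0
and d ≥ 0, so (0, 1) + t·d stays feasible for every t ≥ 0. Along this ray z = -x_1 - 3x_2 changes by -15 per unit t, so z → −∞.

Unbounded — the objective can decrease without bound over the feasible region.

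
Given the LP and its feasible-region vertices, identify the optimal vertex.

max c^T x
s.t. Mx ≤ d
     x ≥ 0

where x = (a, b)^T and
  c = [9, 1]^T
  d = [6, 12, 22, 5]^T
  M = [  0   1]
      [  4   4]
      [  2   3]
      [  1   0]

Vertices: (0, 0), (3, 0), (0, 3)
Evaluating z = 9a + b at each vertex:
  (0, 0): z = 0
  (3, 0): z = 27
  (0, 3): z = 3

The largest value is z = 27, attained at (3, 0).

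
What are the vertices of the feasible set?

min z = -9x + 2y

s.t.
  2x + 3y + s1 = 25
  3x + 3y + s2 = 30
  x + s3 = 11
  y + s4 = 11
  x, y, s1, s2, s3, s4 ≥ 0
Each vertex is the intersection of two constraint boundaries that also satisfies all remaining constraints:
  x = 0 and y = 0 → (0, 0)
  3x + 3y = 30 and y = 0 → (10, 0)
  2x + 3y = 25 and 3x + 3y = 30 → (5, 5)
  2x + 3y = 25 and x = 0 → (0, 8.333)

Vertices: (0, 0), (10, 0), (5, 5), (0, 8.333)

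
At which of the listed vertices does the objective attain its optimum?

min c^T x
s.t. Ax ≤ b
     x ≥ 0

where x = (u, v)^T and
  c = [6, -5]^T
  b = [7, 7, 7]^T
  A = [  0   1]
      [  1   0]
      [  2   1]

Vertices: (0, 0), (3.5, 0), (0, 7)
Evaluating z = 6u - 5v at each vertex:
  (0, 0): z = 0
  (3.5, 0): z = 21
  (0, 7): z = -35

The smallest value is z = -35, attained at (0, 7).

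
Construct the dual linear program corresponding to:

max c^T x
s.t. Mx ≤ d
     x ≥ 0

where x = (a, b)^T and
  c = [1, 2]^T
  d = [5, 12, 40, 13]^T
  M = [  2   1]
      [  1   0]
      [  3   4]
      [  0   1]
Minimize: z = 5y1 + 12y2 + 40y3 + 13y4

Subject to:
  C1: -2y1 - y2 - 3y3 ≤ -1
  C2: -y1 - 4y3 - y4 ≤ -2
  y1, y2, y3, y4 ≥ 0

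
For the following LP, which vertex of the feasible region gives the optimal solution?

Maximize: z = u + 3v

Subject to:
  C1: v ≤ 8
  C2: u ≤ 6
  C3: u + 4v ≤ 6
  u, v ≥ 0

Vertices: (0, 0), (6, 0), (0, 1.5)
(6, 0) with z = 6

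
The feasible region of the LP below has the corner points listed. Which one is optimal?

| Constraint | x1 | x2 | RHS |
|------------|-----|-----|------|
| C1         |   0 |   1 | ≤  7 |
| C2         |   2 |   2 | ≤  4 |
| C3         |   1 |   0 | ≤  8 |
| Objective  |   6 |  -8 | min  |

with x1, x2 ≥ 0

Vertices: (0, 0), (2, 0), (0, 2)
Evaluating z = 6x1 - 8x2 at each vertex:
  (0, 0): z = 0
  (2, 0): z = 12
  (0, 2): z = -16

The smallest value is z = -16, attained at (0, 2).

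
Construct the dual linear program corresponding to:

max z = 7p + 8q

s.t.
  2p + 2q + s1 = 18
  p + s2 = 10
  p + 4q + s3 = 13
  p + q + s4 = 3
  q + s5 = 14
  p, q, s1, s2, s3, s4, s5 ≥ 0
Minimize: z = 18y1 + 10y2 + 13y3 + 3y4 + 14y5

Subject to:
  C1: -2y1 - y2 - y3 - y4 ≤ -7
  C2: -2y1 - 4y3 - y4 - y5 ≤ -8
  y1, y2, y3, y4, y5 ≥ 0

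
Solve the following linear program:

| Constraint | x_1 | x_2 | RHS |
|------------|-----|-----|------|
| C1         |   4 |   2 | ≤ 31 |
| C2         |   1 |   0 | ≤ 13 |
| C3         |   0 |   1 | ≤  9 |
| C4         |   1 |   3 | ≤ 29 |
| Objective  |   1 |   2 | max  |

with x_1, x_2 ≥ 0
Each vertex is the intersection of two constraint boundaries that also satisfies all remaining constraints:
  x_1 = 0 and x_2 = 0 → (0, 0)
  4x_1 + 2x_2 = 31 and x_2 = 0 → (7.75, 0)
  4x_1 + 2x_2 = 31 and x_1 + 3x_2 = 29 → (3.5, 8.5)
  x_2 = 9 and x_1 + 3x_2 = 29 → (2, 9)
  x_2 = 9 and x_1 = 0 → (0, 9)

Evaluating z = x_1 + 2x_2 at each vertex:
  (0, 0): z = 0
  (7.75, 0): z = 7.75
  (3.5, 8.5): z = 20.5
  (2, 9): z = 20
  (0, 9): z = 18

The maximum is at (3.5, 8.5) with z = 20.5.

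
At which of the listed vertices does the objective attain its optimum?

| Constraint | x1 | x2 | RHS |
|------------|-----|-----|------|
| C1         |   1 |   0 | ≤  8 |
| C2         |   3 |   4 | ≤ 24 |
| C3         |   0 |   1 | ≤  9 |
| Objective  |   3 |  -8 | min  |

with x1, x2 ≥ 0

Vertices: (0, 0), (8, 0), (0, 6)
(0, 6) with z = -48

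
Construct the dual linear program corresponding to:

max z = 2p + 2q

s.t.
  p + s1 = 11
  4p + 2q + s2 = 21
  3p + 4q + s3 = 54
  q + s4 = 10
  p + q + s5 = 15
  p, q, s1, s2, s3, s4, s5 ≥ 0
Minimize: z = 11y1 + 21y2 + 54y3 + 10y4 + 15y5

Subject to:
  C1: -y1 - 4y2 - 3y3 - y5 ≤ -2
  C2: -2y2 - 4y3 - y4 - y5 ≤ -2
  y1, y2, y3, y4, y5 ≥ 0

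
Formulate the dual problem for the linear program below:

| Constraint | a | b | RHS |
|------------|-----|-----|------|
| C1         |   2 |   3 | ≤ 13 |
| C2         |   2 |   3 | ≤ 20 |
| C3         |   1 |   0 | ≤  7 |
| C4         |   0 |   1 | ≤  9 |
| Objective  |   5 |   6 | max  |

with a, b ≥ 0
Minimize: z = 13y1 + 20y2 + 7y3 + 9y4

Subject to:
  C1: -2y1 - 2y2 - y3 ≤ -5
  C2: -3y1 - 3y2 - y4 ≤ -6
  y1, y2, y3, y4 ≥ 0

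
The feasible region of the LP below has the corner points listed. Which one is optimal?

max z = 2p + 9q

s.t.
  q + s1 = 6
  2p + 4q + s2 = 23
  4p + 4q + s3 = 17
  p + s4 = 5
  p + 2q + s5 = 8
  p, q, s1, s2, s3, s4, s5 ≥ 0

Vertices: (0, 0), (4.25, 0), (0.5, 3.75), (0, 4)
(0, 4) with z = 36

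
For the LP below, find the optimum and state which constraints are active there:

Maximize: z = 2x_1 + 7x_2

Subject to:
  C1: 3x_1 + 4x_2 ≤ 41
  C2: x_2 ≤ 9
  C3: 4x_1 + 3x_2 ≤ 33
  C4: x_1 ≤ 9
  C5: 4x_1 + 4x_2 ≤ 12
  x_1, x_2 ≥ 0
Optimal: x_1 = 0, x_2 = 3
Slack at optimum:
  C1: slack = 29
  C2: slack = 6
  C3: slack = 24
  C4: slack = 9
  C5: slack = 0 (binding)
  x_1 ≥ 0: x_1 = 0 (binding)
  x_2 ≥ 0: x_2 = 3
Binding constraints: C5, x_1 ≥ 0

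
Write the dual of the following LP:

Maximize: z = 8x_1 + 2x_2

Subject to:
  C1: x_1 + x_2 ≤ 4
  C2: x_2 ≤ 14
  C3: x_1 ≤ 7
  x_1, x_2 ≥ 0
Minimize: z = 4y1 + 14y2 + 7y3

Subject to:
  C1: -y1 - y3 ≤ -8
  C2: -y1 - y2 ≤ -2
  y1, y2, y3 ≥ 0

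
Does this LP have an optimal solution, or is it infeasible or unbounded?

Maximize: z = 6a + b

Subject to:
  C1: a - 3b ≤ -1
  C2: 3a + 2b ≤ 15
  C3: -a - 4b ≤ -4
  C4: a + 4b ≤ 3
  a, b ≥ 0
C4 requires a + 4b ≤ 3, while C3 (-a - 4b ≤ -4) is equivalent to a + 4b ≥ 4. Together they would need 4 ≤ a + 4b ≤ 3, which is impossible since 4 > 3. No point satisfies all constraints.

Infeasible — the constraint set is empty.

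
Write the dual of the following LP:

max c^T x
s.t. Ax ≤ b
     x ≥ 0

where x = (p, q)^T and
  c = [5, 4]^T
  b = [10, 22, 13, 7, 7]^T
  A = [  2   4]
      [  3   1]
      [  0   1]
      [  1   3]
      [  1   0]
Minimize: z = 10y1 + 22y2 + 13y3 + 7y4 + 7y5

Subject to:
  C1: -2y1 - 3y2 - y4 - y5 ≤ -5
  C2: -4y1 - y2 - y3 - 3y4 ≤ -4
  y1, y2, y3, y4, y5 ≥ 0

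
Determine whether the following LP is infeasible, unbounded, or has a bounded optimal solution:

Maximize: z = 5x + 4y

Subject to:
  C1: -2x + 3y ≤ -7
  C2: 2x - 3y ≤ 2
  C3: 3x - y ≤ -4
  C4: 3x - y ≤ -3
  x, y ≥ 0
C2 requires 2x - 3y ≤ 2, while C1 (-2x + 3y ≤ -7) is equivalent to 2x - 3y ≥ 7. Together they would need 7 ≤ 2x - 3y ≤ 2, which is impossible since 7 > 2. No point satisfies all constraints.

Infeasible: no point satisfies all constraints simultaneously.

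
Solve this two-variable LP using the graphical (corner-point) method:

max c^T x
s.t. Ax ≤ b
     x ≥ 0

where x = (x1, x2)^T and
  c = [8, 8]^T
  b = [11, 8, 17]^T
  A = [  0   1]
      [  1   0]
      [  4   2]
Each vertex is the intersection of two constraint boundaries that also satisfies all remaining constraints:
  x1 = 0 and x2 = 0 → (0, 0)
  4x1 + 2x2 = 17 and x2 = 0 → (4.25, 0)
  4x1 + 2x2 = 17 and x1 = 0 → (0, 8.5)

Evaluating z = 8x1 + 8x2 at each vertex:
  (0, 0): z = 0
  (4.25, 0): z = 34
  (0, 8.5): z = 68

The maximum is at (0, 8.5) with z = 68.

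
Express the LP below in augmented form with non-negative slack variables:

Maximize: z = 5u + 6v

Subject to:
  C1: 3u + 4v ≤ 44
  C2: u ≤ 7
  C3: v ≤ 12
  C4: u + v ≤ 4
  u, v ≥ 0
max z = 5u + 6v

s.t.
  3u + 4v + s1 = 44
  u + s2 = 7
  v + s3 = 12
  u + v + s4 = 4
  u, v, s1, s2, s3, s4 ≥ 0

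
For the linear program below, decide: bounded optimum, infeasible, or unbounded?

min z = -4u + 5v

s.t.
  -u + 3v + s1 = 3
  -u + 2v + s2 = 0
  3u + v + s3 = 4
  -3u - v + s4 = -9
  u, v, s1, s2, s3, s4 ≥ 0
The row 3u + v + s3 = 4 with s3 ≥ 0 requires 3u + v ≤ 4, while the row -3u - v + s4 = -9 with s4 ≥ 0 is equivalent to 3u + v ≥ 9. Together they would need 9 ≤ 3u + v ≤ 4, which is impossible since 9 > 4. No point satisfies all constraints.

Infeasible: no point satisfies all constraints simultaneously.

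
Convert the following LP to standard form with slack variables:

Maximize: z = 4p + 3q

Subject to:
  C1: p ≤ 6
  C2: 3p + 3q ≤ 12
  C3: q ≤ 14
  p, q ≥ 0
max z = 4p + 3q

s.t.
  p + s1 = 6
  3p + 3q + s2 = 12
  q + s3 = 14
  p, q, s1, s2, s3 ≥ 0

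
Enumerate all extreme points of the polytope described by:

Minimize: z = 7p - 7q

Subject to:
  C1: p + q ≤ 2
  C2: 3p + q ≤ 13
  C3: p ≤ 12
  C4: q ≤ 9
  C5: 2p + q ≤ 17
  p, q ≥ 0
Each vertex is the intersection of two constraint boundaries that also satisfies all remaining constraints:
  p = 0 and q = 0 → (0, 0)
  p + q = 2 and q = 0 → (2, 0)
  p + q = 2 and p = 0 → (0, 2)

Vertices: (0, 0), (2, 0), (0, 2)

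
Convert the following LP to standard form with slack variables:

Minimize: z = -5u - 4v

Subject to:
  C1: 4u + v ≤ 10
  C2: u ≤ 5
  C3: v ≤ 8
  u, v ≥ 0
min z = -5u - 4v

s.t.
  4u + v + s1 = 10
  u + s2 = 5
  v + s3 = 8
  u, v, s1, s2, s3 ≥ 0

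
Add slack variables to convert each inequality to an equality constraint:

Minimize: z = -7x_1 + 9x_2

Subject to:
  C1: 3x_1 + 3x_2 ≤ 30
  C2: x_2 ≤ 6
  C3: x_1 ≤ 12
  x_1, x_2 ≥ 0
min z = -7x_1 + 9x_2

s.t.
  3x_1 + 3x_2 + s1 = 30
  x_2 + s2 = 6
  x_1 + s3 = 12
  x_1, x_2, s1, s2, s3 ≥ 0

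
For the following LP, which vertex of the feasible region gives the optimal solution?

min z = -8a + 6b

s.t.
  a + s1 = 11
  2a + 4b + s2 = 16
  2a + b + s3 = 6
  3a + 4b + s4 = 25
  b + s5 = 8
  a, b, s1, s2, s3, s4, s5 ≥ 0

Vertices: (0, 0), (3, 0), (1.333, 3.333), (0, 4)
Evaluating z = -8a + 6b at each vertex:
  (0, 0): z = 0
  (3, 0): z = -24
  (1.333, 3.333): z = 9.333
  (0, 4): z = 24

The smallest value is z = -24, attained at (3, 0).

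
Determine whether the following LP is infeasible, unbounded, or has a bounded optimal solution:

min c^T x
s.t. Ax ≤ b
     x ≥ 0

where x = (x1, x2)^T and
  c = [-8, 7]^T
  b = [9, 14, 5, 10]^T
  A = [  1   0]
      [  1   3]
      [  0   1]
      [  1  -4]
The point (9, 0) satisfies every constraint, so the LP is feasible; the constraints give x1 ≤ 9 and x2 ≤ 5, which with x1, x2 ≥ 0 keep the feasible region inside a bounded box. A feasible, bounded LP attains a finite optimum at a vertex.

Evaluating z = -8x1 + 7x2 at each vertex:
  (0, 0): z = 0
  (9, 0): z = -72
  (9, 1.667): z = -60.33
  (0, 4.667): z = 32.67

The LP has an optimal solution: (9, 0) with z = -72.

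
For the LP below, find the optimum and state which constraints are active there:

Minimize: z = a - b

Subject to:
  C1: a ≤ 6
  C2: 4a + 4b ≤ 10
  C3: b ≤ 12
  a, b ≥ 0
Optimal: a = 0, b = 2.5
Slack at optimum:
  C1: slack = 6
  C2: slack = 0 (binding)
  C3: slack = 9.5
  a ≥ 0: a = 0 (binding)
  b ≥ 0: b = 2.5
Binding constraints: C2, a ≥ 0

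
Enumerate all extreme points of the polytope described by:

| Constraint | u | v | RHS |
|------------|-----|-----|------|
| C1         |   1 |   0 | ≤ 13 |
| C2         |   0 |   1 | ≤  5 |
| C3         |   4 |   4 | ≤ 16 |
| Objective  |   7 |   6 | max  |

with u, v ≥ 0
Each vertex is the intersection of two constraint boundaries that also satisfies all remaining constraints:
  u = 0 and v = 0 → (0, 0)
  4u + 4v = 16 and v = 0 → (4, 0)
  4u + 4v = 16 and u = 0 → (0, 4)

Vertices: (0, 0), (4, 0), (0, 4)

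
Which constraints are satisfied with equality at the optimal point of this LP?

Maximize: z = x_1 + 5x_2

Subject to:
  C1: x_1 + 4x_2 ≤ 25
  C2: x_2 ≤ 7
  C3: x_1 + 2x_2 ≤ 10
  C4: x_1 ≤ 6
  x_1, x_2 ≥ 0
Optimal: x_1 = 0, x_2 = 5
Binding: C3, x_1 ≥ 0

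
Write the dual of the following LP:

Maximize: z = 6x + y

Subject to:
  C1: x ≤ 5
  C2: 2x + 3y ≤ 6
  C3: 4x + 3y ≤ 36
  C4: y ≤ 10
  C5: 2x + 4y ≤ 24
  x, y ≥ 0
Minimize: z = 5y1 + 6y2 + 36y3 + 10y4 + 24y5

Subject to:
  C1: -y1 - 2y2 - 4y3 - 2y5 ≤ -6
  C2: -3y2 - 3y3 - y4 - 4y5 ≤ -1
  y1, y2, y3, y4, y5 ≥ 0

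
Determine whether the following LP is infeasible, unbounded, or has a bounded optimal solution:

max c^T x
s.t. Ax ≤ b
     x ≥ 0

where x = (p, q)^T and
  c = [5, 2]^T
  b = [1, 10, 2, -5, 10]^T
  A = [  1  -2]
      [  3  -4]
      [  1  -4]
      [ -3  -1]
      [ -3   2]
Feasible point: (1, 2) satisfies every constraint, so the LP is feasible.
Direction d = (1, 1): for each constraint row a, a·d ≤ 0 —
  (1)(1) + (-2)(1) = -1 ≤ 0
  (3)(1) + (-4)(1) = -1 ≤ 0
  (1)(1) + (-4)(1) = -3 ≤ 0
  (-3)(1) + (-1)(1) = -4 ≤ 0
  (-3)(1) + (2)(1) = -1 ≤ 0
and d ≥ 0, so (1, 2) + t·d stays feasible for every t ≥ 0. Along this ray z = 5p + 2q changes by 7 per unit t, so z → +∞.

Unbounded: there is a feasible ray along which z → +∞.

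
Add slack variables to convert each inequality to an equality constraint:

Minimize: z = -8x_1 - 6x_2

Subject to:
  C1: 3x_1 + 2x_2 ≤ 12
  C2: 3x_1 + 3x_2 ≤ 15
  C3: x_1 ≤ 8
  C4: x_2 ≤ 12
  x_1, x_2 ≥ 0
min z = -8x_1 - 6x_2

s.t.
  3x_1 + 2x_2 + s1 = 12
  3x_1 + 3x_2 + s2 = 15
  x_1 + s3 = 8
  x_2 + s4 = 12
  x_1, x_2, s1, s2, s3, s4 ≥ 0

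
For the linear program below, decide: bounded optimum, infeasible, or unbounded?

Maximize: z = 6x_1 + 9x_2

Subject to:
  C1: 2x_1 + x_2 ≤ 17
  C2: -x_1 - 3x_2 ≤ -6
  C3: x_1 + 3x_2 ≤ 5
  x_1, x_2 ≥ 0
C3 requires x_1 + 3x_2 ≤ 5, while C2 (-x_1 - 3x_2 ≤ -6) is equivalent to x_1 + 3x_2 ≥ 6. Together they would need 6 ≤ x_1 + 3x_2 ≤ 5, which is impossible since 6 > 5. No point satisfies all constraints.

Infeasible — the constraint set is empty.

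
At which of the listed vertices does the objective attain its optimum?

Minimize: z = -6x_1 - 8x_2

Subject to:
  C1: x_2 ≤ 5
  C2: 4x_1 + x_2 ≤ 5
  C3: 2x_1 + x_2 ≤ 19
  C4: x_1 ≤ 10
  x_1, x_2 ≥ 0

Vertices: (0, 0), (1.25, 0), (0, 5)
(0, 5) with z = -40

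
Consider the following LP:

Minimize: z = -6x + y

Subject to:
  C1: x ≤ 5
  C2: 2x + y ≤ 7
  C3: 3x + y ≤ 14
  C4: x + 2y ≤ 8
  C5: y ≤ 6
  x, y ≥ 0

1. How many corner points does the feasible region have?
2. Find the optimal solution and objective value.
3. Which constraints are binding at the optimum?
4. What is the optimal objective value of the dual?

1. 4
2. x = 3.5, y = 0, z = -21
3. C2, y ≥ 0
4. -21 (by strong duality, equal to the primal optimum)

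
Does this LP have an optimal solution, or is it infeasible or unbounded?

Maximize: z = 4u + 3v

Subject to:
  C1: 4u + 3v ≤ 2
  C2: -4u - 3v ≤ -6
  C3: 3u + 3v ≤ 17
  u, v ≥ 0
C1 requires 4u + 3v ≤ 2, while C2 (-4u - 3v ≤ -6) is equivalent to 4u + 3v ≥ 6. Together they would need 6 ≤ 4u + 3v ≤ 2, which is impossible since 6 > 2. No point satisfies all constraints.

Infeasible: no point satisfies all constraints simultaneously.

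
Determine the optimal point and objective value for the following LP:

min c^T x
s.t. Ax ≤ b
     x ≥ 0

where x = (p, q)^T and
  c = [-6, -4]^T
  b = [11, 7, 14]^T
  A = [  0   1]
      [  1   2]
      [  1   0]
p = 7, q = 0, z = -42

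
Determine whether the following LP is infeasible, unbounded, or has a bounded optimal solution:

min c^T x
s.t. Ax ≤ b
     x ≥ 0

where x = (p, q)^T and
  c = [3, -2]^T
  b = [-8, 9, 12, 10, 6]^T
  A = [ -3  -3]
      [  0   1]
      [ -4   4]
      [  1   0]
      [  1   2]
The point (0, 3) satisfies every constraint, so the LP is feasible; the constraints give p ≤ 10 and q ≤ 9, which with p, q ≥ 0 keep the feasible region inside a bounded box. A feasible, bounded LP attains a finite optimum at a vertex.

Evaluating z = 3p - 2q at each vertex:
  (2.667, 0): z = 8
  (6, 0): z = 18
  (0, 3): z = -6
  (0, 2.667): z = -5.333

The LP has an optimal solution: (0, 3) with z = -6.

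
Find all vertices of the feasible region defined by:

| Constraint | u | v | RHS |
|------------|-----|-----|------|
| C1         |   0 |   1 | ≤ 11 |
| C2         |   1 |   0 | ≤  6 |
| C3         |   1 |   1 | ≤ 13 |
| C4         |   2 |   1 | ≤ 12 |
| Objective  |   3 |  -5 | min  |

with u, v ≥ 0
Each vertex is the intersection of two constraint boundaries that also satisfies all remaining constraints:
  u = 0 and v = 0 → (0, 0)
  u = 6 and 2u + v = 12 → (6, 0)
  v = 11 and 2u + v = 12 → (0.5, 11)
  v = 11 and u = 0 → (0, 11)

Vertices: (0, 0), (6, 0), (0.5, 11), (0, 11)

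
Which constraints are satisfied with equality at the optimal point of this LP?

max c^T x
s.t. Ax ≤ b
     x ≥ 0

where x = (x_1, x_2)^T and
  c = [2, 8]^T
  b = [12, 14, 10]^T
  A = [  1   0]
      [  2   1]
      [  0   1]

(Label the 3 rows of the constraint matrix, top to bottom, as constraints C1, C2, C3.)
Optimal: x_1 = 2, x_2 = 10
Slack at optimum:
  C1: slack = 10
  C2: slack = 0 (binding)
  C3: slack = 0 (binding)
  x_1 ≥ 0: x_1 = 2
  x_2 ≥ 0: x_2 = 10
Binding constraints: C2, C3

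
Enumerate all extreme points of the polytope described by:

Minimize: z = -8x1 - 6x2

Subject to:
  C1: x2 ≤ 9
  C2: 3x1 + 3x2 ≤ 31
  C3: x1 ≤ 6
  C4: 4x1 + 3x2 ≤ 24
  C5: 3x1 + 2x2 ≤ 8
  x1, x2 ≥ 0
Each vertex is the intersection of two constraint boundaries that also satisfies all remaining constraints:
  x1 = 0 and x2 = 0 → (0, 0)
  3x1 + 2x2 = 8 and x2 = 0 → (2.667, 0)
  3x1 + 2x2 = 8 and x1 = 0 → (0, 4)

Vertices: (0, 0), (2.667, 0), (0, 4)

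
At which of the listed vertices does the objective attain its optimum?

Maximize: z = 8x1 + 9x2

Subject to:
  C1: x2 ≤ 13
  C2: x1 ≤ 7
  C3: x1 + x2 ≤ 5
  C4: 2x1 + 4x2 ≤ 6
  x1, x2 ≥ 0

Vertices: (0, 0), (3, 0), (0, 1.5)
(3, 0) with z = 24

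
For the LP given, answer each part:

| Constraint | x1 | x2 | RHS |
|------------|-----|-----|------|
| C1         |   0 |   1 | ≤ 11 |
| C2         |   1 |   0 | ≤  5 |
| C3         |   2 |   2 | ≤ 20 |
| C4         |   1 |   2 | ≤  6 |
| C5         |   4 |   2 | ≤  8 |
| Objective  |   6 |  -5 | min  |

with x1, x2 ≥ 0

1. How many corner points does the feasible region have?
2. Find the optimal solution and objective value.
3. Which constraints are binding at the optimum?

1. 4
2. x1 = 0, x2 = 3, z = -15
3. C4, x1 ≥ 0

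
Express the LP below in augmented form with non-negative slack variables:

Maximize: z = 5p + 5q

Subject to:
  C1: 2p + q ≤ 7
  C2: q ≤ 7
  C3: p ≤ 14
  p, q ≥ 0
max z = 5p + 5q

s.t.
  2p + q + s1 = 7
  q + s2 = 7
  p + s3 = 14
  p, q, s1, s2, s3 ≥ 0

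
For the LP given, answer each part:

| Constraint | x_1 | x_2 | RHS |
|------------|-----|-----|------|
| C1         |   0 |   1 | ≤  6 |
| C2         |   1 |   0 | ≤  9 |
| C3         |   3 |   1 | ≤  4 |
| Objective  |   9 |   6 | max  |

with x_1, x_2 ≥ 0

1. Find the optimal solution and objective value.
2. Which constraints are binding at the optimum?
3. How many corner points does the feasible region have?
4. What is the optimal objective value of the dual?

1. x_1 = 0, x_2 = 4, z = 24
2. C3, x_1 ≥ 0
3. 3
4. 24 (by strong duality, equal to the primal optimum)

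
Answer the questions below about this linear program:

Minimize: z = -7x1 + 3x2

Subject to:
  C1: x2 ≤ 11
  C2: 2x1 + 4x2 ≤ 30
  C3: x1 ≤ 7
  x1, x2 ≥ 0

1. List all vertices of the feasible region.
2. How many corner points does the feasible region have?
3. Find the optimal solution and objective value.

1. (0, 0), (7, 0), (7, 4), (0, 7.5)
2. 4
3. x1 = 7, x2 = 0, z = -49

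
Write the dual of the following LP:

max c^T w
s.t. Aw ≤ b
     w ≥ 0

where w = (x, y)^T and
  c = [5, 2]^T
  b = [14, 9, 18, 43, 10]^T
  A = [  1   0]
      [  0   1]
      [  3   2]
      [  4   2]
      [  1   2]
Minimize: z = 14y1 + 9y2 + 18y3 + 43y4 + 10y5

Subject to:
  C1: -y1 - 3y3 - 4y4 - y5 ≤ -5
  C2: -y2 - 2y3 - 2y4 - 2y5 ≤ -2
  y1, y2, y3, y4, y5 ≥ 0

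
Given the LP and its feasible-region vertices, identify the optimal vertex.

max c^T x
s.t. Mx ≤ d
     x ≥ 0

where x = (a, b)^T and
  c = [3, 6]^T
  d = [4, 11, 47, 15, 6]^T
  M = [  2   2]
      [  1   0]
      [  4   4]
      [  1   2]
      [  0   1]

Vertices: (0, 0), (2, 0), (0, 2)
(0, 2) with z = 12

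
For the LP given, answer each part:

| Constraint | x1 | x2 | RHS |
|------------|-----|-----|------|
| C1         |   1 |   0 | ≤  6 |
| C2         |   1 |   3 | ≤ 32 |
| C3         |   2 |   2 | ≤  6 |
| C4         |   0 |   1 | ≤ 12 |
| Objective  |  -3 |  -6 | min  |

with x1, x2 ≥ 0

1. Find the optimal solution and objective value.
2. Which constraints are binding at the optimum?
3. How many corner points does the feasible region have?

1. x1 = 0, x2 = 3, z = -18
2. C3, x1 ≥ 0
3. 3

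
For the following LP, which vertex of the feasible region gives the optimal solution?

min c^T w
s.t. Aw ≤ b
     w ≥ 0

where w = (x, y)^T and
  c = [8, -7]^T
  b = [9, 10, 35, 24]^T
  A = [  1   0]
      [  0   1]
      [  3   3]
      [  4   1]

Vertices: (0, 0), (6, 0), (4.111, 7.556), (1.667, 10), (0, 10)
Evaluating z = 8x - 7y at each vertex:
  (0, 0): z = 0
  (6, 0): z = 48
  (4.111, 7.556): z = -20
  (1.667, 10): z = -56.67
  (0, 10): z = -70

The smallest value is z = -70, attained at (0, 10).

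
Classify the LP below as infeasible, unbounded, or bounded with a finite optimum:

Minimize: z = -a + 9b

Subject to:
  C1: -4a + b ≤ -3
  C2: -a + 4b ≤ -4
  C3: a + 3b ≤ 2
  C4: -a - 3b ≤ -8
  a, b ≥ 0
C3 requires a + 3b ≤ 2, while C4 (-a - 3b ≤ -8) is equivalent to a + 3b ≥ 8. Together they would need 8 ≤ a + 3b ≤ 2, which is impossible since 8 > 2. No point satisfies all constraints.

Infeasible — the constraint set is empty.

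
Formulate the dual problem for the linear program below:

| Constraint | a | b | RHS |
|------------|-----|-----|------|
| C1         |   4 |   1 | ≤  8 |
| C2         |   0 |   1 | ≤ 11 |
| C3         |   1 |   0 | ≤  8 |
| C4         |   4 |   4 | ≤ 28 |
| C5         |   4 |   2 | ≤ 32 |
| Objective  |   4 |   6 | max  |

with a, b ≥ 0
Minimize: z = 8y1 + 11y2 + 8y3 + 28y4 + 32y5

Subject to:
  C1: -4y1 - y3 - 4y4 - 4y5 ≤ -4
  C2: -y1 - y2 - 4y4 - 2y5 ≤ -6
  y1, y2, y3, y4, y5 ≥ 0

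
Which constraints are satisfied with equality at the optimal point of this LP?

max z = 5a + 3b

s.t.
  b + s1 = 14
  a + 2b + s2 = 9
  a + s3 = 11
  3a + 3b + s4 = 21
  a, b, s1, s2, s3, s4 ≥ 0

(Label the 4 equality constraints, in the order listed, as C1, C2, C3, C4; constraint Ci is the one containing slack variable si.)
Optimal: a = 7, b = 0
Slack at optimum:
  C1: slack = 14
  C2: slack = 2
  C3: slack = 4
  C4: slack = 0 (binding)
  a ≥ 0: a = 7
  b ≥ 0: b = 0 (binding)
Binding constraints: C4, b ≥ 0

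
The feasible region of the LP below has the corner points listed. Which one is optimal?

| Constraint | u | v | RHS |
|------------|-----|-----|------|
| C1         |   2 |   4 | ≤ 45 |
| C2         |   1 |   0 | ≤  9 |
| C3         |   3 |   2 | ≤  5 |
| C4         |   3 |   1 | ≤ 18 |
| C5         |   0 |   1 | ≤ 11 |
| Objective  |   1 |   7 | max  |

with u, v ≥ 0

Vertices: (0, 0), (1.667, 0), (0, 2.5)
(0, 2.5) with z = 17.5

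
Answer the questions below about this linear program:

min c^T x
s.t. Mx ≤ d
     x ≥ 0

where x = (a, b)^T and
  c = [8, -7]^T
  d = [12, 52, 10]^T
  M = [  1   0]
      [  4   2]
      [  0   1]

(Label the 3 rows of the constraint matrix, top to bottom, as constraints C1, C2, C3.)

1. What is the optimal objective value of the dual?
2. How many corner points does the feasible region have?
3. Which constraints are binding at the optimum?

1. -70 (by strong duality, equal to the primal optimum)
2. 5
3. C3, a ≥ 0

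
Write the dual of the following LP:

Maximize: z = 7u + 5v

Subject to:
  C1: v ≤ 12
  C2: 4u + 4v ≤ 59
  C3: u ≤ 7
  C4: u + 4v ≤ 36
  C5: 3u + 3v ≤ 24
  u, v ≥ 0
Minimize: z = 12y1 + 59y2 + 7y3 + 36y4 + 24y5

Subject to:
  C1: -4y2 - y3 - y4 - 3y5 ≤ -7
  C2: -y1 - 4y2 - 4y4 - 3y5 ≤ -5
  y1, y2, y3, y4, y5 ≥ 0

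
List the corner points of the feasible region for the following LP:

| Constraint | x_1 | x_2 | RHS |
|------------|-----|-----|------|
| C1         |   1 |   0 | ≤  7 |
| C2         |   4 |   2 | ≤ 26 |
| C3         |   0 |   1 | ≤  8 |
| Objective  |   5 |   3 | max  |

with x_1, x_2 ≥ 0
Each vertex is the intersection of two constraint boundaries that also satisfies all remaining constraints:
  x_1 = 0 and x_2 = 0 → (0, 0)
  4x_1 + 2x_2 = 26 and x_2 = 0 → (6.5, 0)
  4x_1 + 2x_2 = 26 and x_2 = 8 → (2.5, 8)
  x_2 = 8 and x_1 = 0 → (0, 8)

Vertices: (0, 0), (6.5, 0), (2.5, 8), (0, 8)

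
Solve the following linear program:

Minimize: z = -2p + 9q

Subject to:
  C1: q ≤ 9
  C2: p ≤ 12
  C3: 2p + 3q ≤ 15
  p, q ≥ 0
p = 7.5, q = 0, z = -15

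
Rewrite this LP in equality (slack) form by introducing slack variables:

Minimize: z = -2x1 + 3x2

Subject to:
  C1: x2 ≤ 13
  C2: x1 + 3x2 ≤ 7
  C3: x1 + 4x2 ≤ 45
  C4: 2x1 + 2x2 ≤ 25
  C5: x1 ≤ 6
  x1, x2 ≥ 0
min z = -2x1 + 3x2

s.t.
  x2 + s1 = 13
  x1 + 3x2 + s2 = 7
  x1 + 4x2 + s3 = 45
  2x1 + 2x2 + s4 = 25
  x1 + s5 = 6
  x1, x2, s1, s2, s3, s4, s5 ≥ 0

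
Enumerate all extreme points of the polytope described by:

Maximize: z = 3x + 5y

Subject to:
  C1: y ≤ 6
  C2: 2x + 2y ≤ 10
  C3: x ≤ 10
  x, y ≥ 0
Each vertex is the intersection of two constraint boundaries that also satisfies all remaining constraints:
  x = 0 and y = 0 → (0, 0)
  2x + 2y = 10 and y = 0 → (5, 0)
  2x + 2y = 10 and x = 0 → (0, 5)

Vertices: (0, 0), (5, 0), (0, 5)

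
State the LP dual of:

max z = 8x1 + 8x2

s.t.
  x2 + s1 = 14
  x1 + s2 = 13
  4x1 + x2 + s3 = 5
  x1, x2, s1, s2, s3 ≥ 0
Minimize: z = 14y1 + 13y2 + 5y3

Subject to:
  C1: -y2 - 4y3 ≤ -8
  C2: -y1 - y3 ≤ -8
  y1, y2, y3 ≥ 0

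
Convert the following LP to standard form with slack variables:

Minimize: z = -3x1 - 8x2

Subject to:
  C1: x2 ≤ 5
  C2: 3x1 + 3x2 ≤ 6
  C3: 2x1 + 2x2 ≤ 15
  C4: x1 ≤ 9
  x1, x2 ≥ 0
min z = -3x1 - 8x2

s.t.
  x2 + s1 = 5
  3x1 + 3x2 + s2 = 6
  2x1 + 2x2 + s3 = 15
  x1 + s4 = 9
  x1, x2, s1, s2, s3, s4 ≥ 0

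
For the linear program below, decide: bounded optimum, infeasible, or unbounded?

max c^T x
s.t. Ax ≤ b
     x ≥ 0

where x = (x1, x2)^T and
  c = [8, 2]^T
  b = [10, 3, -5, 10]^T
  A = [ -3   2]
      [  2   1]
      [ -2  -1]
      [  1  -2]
One constraint requires 2x1 + x2 ≤ 3, while the constraint -2x1 - x2 ≤ -5 is equivalent to 2x1 + x2 ≥ 5. Together they would need 5 ≤ 2x1 + x2 ≤ 3, which is impossible since 5 > 3. No point satisfies all constraints.

Infeasible — the constraint set is empty.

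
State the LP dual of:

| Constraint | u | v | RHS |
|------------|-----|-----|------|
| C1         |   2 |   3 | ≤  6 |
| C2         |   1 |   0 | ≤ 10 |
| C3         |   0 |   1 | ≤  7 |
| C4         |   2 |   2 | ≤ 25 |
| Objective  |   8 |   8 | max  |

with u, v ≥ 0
Minimize: z = 6y1 + 10y2 + 7y3 + 25y4

Subject to:
  C1: -2y1 - y2 - 2y4 ≤ -8
  C2: -3y1 - y3 - 2y4 ≤ -8
  y1, y2, y3, y4 ≥ 0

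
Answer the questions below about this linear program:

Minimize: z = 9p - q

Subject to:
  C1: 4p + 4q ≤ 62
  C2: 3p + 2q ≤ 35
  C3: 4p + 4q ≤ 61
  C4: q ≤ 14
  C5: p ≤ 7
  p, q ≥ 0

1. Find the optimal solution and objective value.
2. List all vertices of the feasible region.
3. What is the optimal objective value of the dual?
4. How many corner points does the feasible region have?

1. p = 0, q = 14, z = -14
2. (0, 0), (7, 0), (7, 7), (4.5, 10.75), (1.25, 14), (0, 14)
3. -14 (by strong duality, equal to the primal optimum)
4. 6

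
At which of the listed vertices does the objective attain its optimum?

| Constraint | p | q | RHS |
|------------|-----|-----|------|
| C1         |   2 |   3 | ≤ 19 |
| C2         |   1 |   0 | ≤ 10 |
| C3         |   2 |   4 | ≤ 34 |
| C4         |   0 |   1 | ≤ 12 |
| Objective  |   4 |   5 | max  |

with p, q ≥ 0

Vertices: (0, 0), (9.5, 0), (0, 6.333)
(9.5, 0) with z = 38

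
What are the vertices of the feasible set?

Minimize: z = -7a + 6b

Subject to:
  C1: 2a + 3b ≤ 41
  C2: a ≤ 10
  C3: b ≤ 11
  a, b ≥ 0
Each vertex is the intersection of two constraint boundaries that also satisfies all remaining constraints:
  a = 0 and b = 0 → (0, 0)
  a = 10 and b = 0 → (10, 0)
  2a + 3b = 41 and a = 10 → (10, 7)
  2a + 3b = 41 and b = 11 → (4, 11)
  b = 11 and a = 0 → (0, 11)

Vertices: (0, 0), (10, 0), (10, 7), (4, 11), (0, 11)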